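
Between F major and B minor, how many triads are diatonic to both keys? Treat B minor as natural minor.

0

Diatonic triads of F major: F (I), Gm (ii), Am (iii), Bb (IV), C (V), Dm (vi), Edim (vii°).
Diatonic triads of B minor (natural minor): Bm (i), C#dim (ii°), D (III), Em (iv), F#m (v), G (VI), A (VII).
No triad has the same root and quality in both keys.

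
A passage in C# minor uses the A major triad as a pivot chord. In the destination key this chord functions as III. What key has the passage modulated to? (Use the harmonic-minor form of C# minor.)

F# minor

The numeral III denotes a major triad on scale degree 3. With A on degree 3, the tonic of the new key is F#.
Degree 3 carries a major triad in natural-minor keys, so the destination is F# minor.
Check: the diatonic triads of F# minor (natural minor) are F#m (i), G#dim (ii°), A (III), Bm (iv), C#m (v), D (VI), E (VII) — A major is indeed III.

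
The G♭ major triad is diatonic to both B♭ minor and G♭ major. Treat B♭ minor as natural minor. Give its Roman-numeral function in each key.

VI in B♭ minor; I in G♭ major

The scale of B♭ minor (natural minor) is B♭ C D♭ E♭ F G♭ A♭; G♭ is degree 6, and the triad built there (G♭-B♭-D♭) is major, so it is VI.
The scale of G♭ major is G♭ A♭ B♭ C♭ D♭ E♭ F; G♭ is degree 1, and the triad built there (G♭-B♭-D♭) is major, so it is I.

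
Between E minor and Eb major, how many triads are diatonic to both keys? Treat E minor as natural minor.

0

Diatonic triads of E minor (natural minor): Em (i), F#dim (ii°), G (III), Am (iv), Bm (v), C (VI), D (VII).
Diatonic triads of Eb major: Eb (I), Fm (ii), Gm (iii), Ab (IV), Bb (V), Cm (vi), Ddim (vii°).
No triad has the same root and quality in both keys.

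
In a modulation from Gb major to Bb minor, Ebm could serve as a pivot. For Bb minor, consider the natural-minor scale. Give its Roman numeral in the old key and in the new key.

vi in Gb major; iv in Bb minor

The scale of Gb major is Gb Ab Bb Cb Db Eb F; Eb is degree 6, and the triad built there (Eb-Gb-Bb) is minor, so it is vi.
The scale of Bb minor (natural minor) is Bb C Db Eb F Gb Ab; Eb is degree 4, and the triad built there (Eb-Gb-Bb) is minor, so it is iv.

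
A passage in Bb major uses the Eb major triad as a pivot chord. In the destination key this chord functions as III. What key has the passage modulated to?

C minor

The numeral III denotes a major triad on scale degree 3. With Eb on degree 3, the tonic of the new key is C.
Degree 3 carries a major triad in natural-minor keys, so the destination is C minor.
Check: the diatonic triads of C minor (natural minor) are Cm (i), Ddim (ii°), Eb (III), Fm (iv), Gm (v), Ab (VI), Bb (VII) — Eb major is indeed III.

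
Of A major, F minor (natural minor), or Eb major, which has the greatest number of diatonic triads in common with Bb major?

Triads of Bb major: Bb major (I), C minor (ii), D minor (iii), Eb major (IV), F major (V), G minor (vi), A diminished (vii°).
A major shares 0: none.
F minor (natural minor) shares 2: Cm, Eb.
Eb major shares 4: Bb, Cm, Eb, Gm.
The most common triads (4) are shared with Eb major.

Eb major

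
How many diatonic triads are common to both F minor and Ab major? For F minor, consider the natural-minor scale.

Diatonic triads of F minor (natural minor): Fm (i), Gdim (ii°), Ab (III), Bbm (iv), Cm (v), Db (VI), Eb (VII).
Diatonic triads of Ab major: Ab (I), Bbm (ii), Cm (iii), Db (IV), Eb (V), Fm (vi), Gdim (vii°).
Matching root and quality in both lists: Fm, Gdim, Ab, Bbm, Cm, Db, Eb.
That gives 7 common triads.

7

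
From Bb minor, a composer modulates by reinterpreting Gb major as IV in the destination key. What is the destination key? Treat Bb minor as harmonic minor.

The numeral IV denotes a major triad on scale degree 4. With Gb on degree 4, the tonic of the new key is Db.
Degree 4 carries a major triad in major keys, so the destination is Db major.
Check: the diatonic triads of Db major are Db (I), Ebm (ii), Fm (iii), Gb (IV), Ab (V), Bbm (vi), Cdim (vii°) — Gb major is indeed IV.

Db major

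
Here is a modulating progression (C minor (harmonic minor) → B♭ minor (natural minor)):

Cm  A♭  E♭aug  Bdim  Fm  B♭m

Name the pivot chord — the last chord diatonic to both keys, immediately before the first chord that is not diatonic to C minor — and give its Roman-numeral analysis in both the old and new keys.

Chords diatonic to C minor: Cm, Ddim, E♭aug, Fm, G, A♭, Bdim.
Reading the progression, the first chord not in that set is B♭m, so the modulation leaves C minor there.
The chord immediately before B♭m is Fm, which is diatonic to both keys: iv in C minor and v in B♭ minor.

Fm — iv in C minor, v in B♭ minor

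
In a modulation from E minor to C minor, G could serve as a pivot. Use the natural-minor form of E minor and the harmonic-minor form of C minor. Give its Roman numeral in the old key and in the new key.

III in E minor; V in C minor

The scale of E minor (natural minor) is E F♯ G A B C D; G is degree 3, and the triad built there (G-B-D) is major, so it is III.
The scale of C minor (harmonic minor) is C D E♭ F G A♭ B; G is degree 5, and the triad built there (G-B-D) is major, so it is V.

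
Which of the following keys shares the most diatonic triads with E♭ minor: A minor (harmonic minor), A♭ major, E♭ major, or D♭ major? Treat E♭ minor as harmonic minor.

Triads of E♭ minor (harmonic minor): E♭ minor (i), F diminished (ii°), G♭ augmented (III+), A♭ minor (iv), B♭ major (V), C♭ major (VI), D diminished (vii°).
A minor (harmonic minor) shares 0: none.
A♭ major shares 0: none.
E♭ major shares 2: B♭, Ddim.
D♭ major shares 1: E♭m.
The most common triads (2) are shared with E♭ major.

E♭ major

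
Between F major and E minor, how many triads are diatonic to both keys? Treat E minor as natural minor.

2

Diatonic triads of F major: F major (I), G minor (ii), A minor (iii), B♭ major (IV), C major (V), D minor (vi), E diminished (vii°).
Diatonic triads of E minor (natural minor): E minor (i), F♯ diminished (ii°), G major (III), A minor (iv), B minor (v), C major (VI), D major (VII).
Matching root and quality in both lists: A minor, C major.
That gives 2 common triads.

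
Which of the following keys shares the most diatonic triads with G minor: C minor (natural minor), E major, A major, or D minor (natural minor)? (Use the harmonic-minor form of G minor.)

C minor

Triads of G minor (harmonic minor): G minor (i), A diminished (ii°), Bb augmented (III+), C minor (iv), D major (V), Eb major (VI), F# diminished (vii°).
C minor (natural minor) shares 3: Gm, Cm, Eb.
E major shares 0: none.
A major shares 1: D.
D minor (natural minor) shares 1: Gm.
The most common triads (3) are shared with C minor.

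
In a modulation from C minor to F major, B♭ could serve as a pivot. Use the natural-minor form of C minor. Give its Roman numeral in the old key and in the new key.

The scale of C minor (natural minor) is C D E♭ F G A♭ B♭; B♭ is degree 7, and the triad built there (B♭-D-F) is major, so it is VII.
The scale of F major is F G A B♭ C D E; B♭ is degree 4, and the triad built there (B♭-D-F) is major, so it is IV.

VII in C minor; IV in F major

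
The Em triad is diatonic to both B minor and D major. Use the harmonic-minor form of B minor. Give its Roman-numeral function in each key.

The scale of B minor (harmonic minor) is B C# D E F# G A#; E is degree 4, and the triad built there (E-G-B) is minor, so it is iv.
The scale of D major is D E F# G A B C#; E is degree 2, and the triad built there (E-G-B) is minor, so it is ii.

iv in B minor; ii in D major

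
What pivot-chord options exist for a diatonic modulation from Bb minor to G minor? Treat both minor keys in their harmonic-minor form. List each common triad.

Triads in Bb minor (harmonic minor): Bbm (i), Cdim (ii°), Dbaug (III+), Ebm (iv), F (V), Gb (VI), Adim (vii°).
Triads in G minor (harmonic minor): Gm (i), Adim (ii°), Bbaug (III+), Cm (iv), D (V), Eb (VI), F#dim (vii°).
Shared triads with their functions: Adim (vii° in Bb minor, ii° in G minor).

Adim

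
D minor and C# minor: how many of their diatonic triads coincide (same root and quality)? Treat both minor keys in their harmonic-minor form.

1

Diatonic triads of D minor (harmonic minor): D minor (i), E diminished (ii°), F augmented (III+), G minor (iv), A major (V), Bb major (VI), C# diminished (vii°).
Diatonic triads of C# minor (harmonic minor): C# minor (i), D# diminished (ii°), E augmented (III+), F# minor (iv), G# major (V), A major (VI), B# diminished (vii°).
Matching root and quality in both lists: A major.
That gives 1 common triad.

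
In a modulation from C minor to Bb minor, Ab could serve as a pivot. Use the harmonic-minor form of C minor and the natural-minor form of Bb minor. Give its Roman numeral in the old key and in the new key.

VI in C minor; VII in Bb minor

The scale of C minor (harmonic minor) is C D Eb F G Ab B; Ab is degree 6, and the triad built there (Ab-C-Eb) is major, so it is VI.
The scale of Bb minor (natural minor) is Bb C Db Eb F Gb Ab; Ab is degree 7, and the triad built there (Ab-C-Eb) is major, so it is VII.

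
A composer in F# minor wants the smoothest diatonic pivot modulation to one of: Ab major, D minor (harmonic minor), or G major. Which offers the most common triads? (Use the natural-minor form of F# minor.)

Triads of F# minor (natural minor): F#m (i), G#dim (ii°), A (III), Bm (iv), C#m (v), D (VI), E (VII).
Ab major shares 0: none.
D minor (harmonic minor) shares 1: A.
G major shares 2: Bm, D.
The most common triads (2) are shared with G major.

G major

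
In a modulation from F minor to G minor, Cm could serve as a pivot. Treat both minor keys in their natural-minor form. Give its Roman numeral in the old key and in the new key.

v in F minor; iv in G minor

The scale of F minor (natural minor) is F G Ab Bb C Db Eb; C is degree 5, and the triad built there (C-Eb-G) is minor, so it is v.
The scale of G minor (natural minor) is G A Bb C D Eb F; C is degree 4, and the triad built there (C-Eb-G) is minor, so it is iv.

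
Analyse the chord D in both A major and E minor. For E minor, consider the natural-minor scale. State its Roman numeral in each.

IV in A major; VII in E minor

The scale of A major is A B C♯ D E F♯ G♯; D is degree 4, and the triad built there (D-F♯-A) is major, so it is IV.
The scale of E minor (natural minor) is E F♯ G A B C D; D is degree 7, and the triad built there (D-F♯-A) is major, so it is VII.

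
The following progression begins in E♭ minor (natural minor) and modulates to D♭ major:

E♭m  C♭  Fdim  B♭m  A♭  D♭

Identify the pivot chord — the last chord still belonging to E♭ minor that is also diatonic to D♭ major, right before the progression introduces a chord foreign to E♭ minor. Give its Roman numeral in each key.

B♭m — v in E♭ minor, vi in D♭ major

Chords diatonic to E♭ minor: E♭m, Fdim, G♭, A♭m, B♭m, C♭, D♭.
Reading the progression, the first chord not in that set is A♭, so the modulation leaves E♭ minor there.
The chord immediately before A♭ is B♭m, which is diatonic to both keys: v in E♭ minor and vi in D♭ major.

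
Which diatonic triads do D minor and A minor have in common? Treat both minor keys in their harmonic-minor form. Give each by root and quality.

Triads in D minor (harmonic minor): Dm (i), Edim (ii°), Faug (III+), Gm (iv), A (V), B♭ (VI), C♯dim (vii°).
Triads in A minor (harmonic minor): Am (i), Bdim (ii°), Caug (III+), Dm (iv), E (V), F (VI), G♯dim (vii°).
Shared triads with their functions: Dm (i in D minor, iv in A minor).

Dm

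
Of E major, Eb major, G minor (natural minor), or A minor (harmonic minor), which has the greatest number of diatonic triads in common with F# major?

E major

Triads of F# major: F# (I), G#m (ii), A#m (iii), B (IV), C# (V), D#m (vi), E#dim (vii°).
E major shares 2: G#m, B.
Eb major shares 0: none.
G minor (natural minor) shares 0: none.
A minor (harmonic minor) shares 0: none.
The most common triads (2) are shared with E major.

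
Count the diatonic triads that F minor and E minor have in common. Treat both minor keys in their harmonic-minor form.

1

Diatonic triads of F minor (harmonic minor): Fm (i), Gdim (ii°), A♭aug (III+), B♭m (iv), C (V), D♭ (VI), Edim (vii°).
Diatonic triads of E minor (harmonic minor): Em (i), F♯dim (ii°), Gaug (III+), Am (iv), B (V), C (VI), D♯dim (vii°).
Matching root and quality in both lists: C.
That gives 1 common triad.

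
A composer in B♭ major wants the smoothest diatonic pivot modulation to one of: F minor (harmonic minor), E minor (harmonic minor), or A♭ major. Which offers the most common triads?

A♭ major

Triads of B♭ major: B♭ major (I), C minor (ii), D minor (iii), E♭ major (IV), F major (V), G minor (vi), A diminished (vii°).
F minor (harmonic minor) shares 0: none.
E minor (harmonic minor) shares 0: none.
A♭ major shares 2: Cm, E♭.
The most common triads (2) are shared with A♭ major.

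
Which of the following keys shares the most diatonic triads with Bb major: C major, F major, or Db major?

Triads of Bb major: Bb major (I), C minor (ii), D minor (iii), Eb major (IV), F major (V), G minor (vi), A diminished (vii°).
C major shares 2: Dm, F.
F major shares 4: Bb, Dm, F, Gm.
Db major shares 0: none.
The most common triads (4) are shared with F major.

F major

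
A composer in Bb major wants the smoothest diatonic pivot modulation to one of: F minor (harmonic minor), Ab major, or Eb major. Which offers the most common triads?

Eb major

Triads of Bb major: Bb major (I), C minor (ii), D minor (iii), Eb major (IV), F major (V), G minor (vi), A diminished (vii°).
F minor (harmonic minor) shares 0: none.
Ab major shares 2: Cm, Eb.
Eb major shares 4: Bb, Cm, Eb, Gm.
The most common triads (4) are shared with Eb major.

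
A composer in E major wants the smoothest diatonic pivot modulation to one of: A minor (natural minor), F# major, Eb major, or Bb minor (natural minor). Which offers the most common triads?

F# major

Triads of E major: E (I), F#m (ii), G#m (iii), A (IV), B (V), C#m (vi), D#dim (vii°).
A minor (natural minor) shares 0: none.
F# major shares 2: G#m, B.
Eb major shares 0: none.
Bb minor (natural minor) shares 0: none.
The most common triads (2) are shared with F# major.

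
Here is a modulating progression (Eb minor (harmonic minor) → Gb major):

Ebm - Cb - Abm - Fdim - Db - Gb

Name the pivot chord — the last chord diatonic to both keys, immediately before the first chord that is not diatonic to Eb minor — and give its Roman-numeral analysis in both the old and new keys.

Fdim — ii° in Eb minor, vii° in Gb major

Chords diatonic to Eb minor: Ebm, Fdim, Gbaug, Abm, Bb, Cb, Ddim.
Reading the progression, the first chord not in that set is Db, so the modulation leaves Eb minor there.
The chord immediately before Db is Fdim, which is diatonic to both keys: ii° in Eb minor and vii° in Gb major.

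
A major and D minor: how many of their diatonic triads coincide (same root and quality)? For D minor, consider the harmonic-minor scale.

Diatonic triads of A major: A (I), Bm (ii), C#m (iii), D (IV), E (V), F#m (vi), G#dim (vii°).
Diatonic triads of D minor (harmonic minor): Dm (i), Edim (ii°), Faug (III+), Gm (iv), A (V), Bb (VI), C#dim (vii°).
Matching root and quality in both lists: A.
That gives 1 common triad.

1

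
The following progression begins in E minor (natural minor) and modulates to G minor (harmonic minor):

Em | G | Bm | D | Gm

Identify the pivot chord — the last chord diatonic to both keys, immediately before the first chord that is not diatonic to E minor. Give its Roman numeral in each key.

Chords diatonic to E minor: Em, F#dim, G, Am, Bm, C, D.
Reading the progression, the first chord not in that set is Gm, so the modulation leaves E minor there.
The chord immediately before Gm is D, which is diatonic to both keys: VII in E minor and V in G minor.

D — VII in E minor, V in G minor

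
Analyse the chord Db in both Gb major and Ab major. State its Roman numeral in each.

V in Gb major; IV in Ab major

The scale of Gb major is Gb Ab Bb Cb Db Eb F; Db is degree 5, and the triad built there (Db-F-Ab) is major, so it is V.
The scale of Ab major is Ab Bb C Db Eb F G; Db is degree 4, and the triad built there (Db-F-Ab) is major, so it is IV.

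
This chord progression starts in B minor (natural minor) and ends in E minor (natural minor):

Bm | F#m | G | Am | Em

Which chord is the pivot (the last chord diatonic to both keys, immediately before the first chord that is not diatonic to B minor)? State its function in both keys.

G — VI in B minor, III in E minor

Chords diatonic to B minor: Bm, C#dim, D, Em, F#m, G, A.
Reading the progression, the first chord not in that set is Am, so the modulation leaves B minor there.
The chord immediately before Am is G, which is diatonic to both keys: VI in B minor and III in E minor.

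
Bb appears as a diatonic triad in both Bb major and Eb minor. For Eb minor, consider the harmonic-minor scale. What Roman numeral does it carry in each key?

I in Bb major; V in Eb minor

The scale of Bb major is Bb C D Eb F G A; Bb is degree 1, and the triad built there (Bb-D-F) is major, so it is I.
The scale of Eb minor (harmonic minor) is Eb F Gb Ab Bb Cb D; Bb is degree 5, and the triad built there (Bb-D-F) is major, so it is V.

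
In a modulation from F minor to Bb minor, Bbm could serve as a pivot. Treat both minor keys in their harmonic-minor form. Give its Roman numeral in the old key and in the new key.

iv in F minor; i in Bb minor

The scale of F minor (harmonic minor) is F G Ab Bb C Db E; Bb is degree 4, and the triad built there (Bb-Db-F) is minor, so it is iv.
The scale of Bb minor (harmonic minor) is Bb C Db Eb F Gb A; Bb is degree 1, and the triad built there (Bb-Db-F) is minor, so it is i.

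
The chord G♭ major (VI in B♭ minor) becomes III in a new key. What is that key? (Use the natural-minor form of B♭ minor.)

The numeral III denotes a major triad on scale degree 3. With G♭ on degree 3, the tonic of the new key is E♭.
Degree 3 carries a major triad in natural-minor keys, so the destination is E♭ minor.
Check: the diatonic triads of E♭ minor (natural minor) are E♭m (i), Fdim (ii°), G♭ (III), A♭m (iv), B♭m (v), C♭ (VI), D♭ (VII) — G♭ major is indeed III.

E♭ minor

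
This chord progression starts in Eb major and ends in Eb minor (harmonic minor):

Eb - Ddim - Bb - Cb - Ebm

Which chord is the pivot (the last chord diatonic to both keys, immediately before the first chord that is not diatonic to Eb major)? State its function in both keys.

Chords diatonic to Eb major: Eb, Fm, Gm, Ab, Bb, Cm, Ddim.
Reading the progression, the first chord not in that set is Cb, so the modulation leaves Eb major there.
The chord immediately before Cb is Bb, which is diatonic to both keys: V in Eb major and V in Eb minor.

Bb — V in Eb major, V in Eb minor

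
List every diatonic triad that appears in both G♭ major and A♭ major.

B♭m, D♭

Triads in G♭ major: G♭ major (I), A♭ minor (ii), B♭ minor (iii), C♭ major (IV), D♭ major (V), E♭ minor (vi), F diminished (vii°).
Triads in A♭ major: A♭ major (I), B♭ minor (ii), C minor (iii), D♭ major (IV), E♭ major (V), F minor (vi), G diminished (vii°).
Shared triads with their functions: B♭ minor (iii in G♭ major, ii in A♭ major); D♭ major (V in G♭ major, IV in A♭ major).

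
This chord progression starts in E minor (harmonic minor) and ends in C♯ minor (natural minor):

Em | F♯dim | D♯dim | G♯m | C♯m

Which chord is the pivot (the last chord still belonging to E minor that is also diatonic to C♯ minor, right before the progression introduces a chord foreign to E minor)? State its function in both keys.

Chords diatonic to E minor: Em, F♯dim, Gaug, Am, B, C, D♯dim.
Reading the progression, the first chord not in that set is G♯m, so the modulation leaves E minor there.
The chord immediately before G♯m is D♯dim, which is diatonic to both keys: vii° in E minor and ii° in C♯ minor.

D♯dim — vii° in E minor, ii° in C♯ minor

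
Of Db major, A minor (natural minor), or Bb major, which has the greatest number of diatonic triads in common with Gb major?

Triads of Gb major: Gb (I), Abm (ii), Bbm (iii), Cb (IV), Db (V), Ebm (vi), Fdim (vii°).
Db major shares 4: Gb, Bbm, Db, Ebm.
A minor (natural minor) shares 0: none.
Bb major shares 0: none.
The most common triads (4) are shared with Db major.

Db major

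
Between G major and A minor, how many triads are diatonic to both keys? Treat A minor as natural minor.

Diatonic triads of G major: G major (I), A minor (ii), B minor (iii), C major (IV), D major (V), E minor (vi), F# diminished (vii°).
Diatonic triads of A minor (natural minor): A minor (i), B diminished (ii°), C major (III), D minor (iv), E minor (v), F major (VI), G major (VII).
Matching root and quality in both lists: G major, A minor, C major, E minor.
That gives 4 common triads.

4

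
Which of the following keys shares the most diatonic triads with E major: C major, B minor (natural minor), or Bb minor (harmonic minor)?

Triads of E major: E major (I), F# minor (ii), G# minor (iii), A major (IV), B major (V), C# minor (vi), D# diminished (vii°).
C major shares 0: none.
B minor (natural minor) shares 2: F#m, A.
Bb minor (harmonic minor) shares 0: none.
The most common triads (2) are shared with B minor.

B minor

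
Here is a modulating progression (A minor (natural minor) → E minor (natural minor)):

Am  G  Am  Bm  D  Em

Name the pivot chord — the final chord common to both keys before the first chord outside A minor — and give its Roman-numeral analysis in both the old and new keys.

Chords diatonic to A minor: Am, Bdim, C, Dm, Em, F, G.
Reading the progression, the first chord not in that set is Bm, so the modulation leaves A minor there.
The chord immediately before Bm is Am, which is diatonic to both keys: i in A minor and iv in E minor.

Am — i in A minor, iv in E minor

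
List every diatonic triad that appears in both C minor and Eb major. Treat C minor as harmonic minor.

Triads in C minor (harmonic minor): Cm (i), Ddim (ii°), Ebaug (III+), Fm (iv), G (V), Ab (VI), Bdim (vii°).
Triads in Eb major: Eb (I), Fm (ii), Gm (iii), Ab (IV), Bb (V), Cm (vi), Ddim (vii°).
Shared triads with their functions: Cm (i in C minor, vi in Eb major); Ddim (ii° in C minor, vii° in Eb major); Fm (iv in C minor, ii in Eb major); Ab (VI in C minor, IV in Eb major).

Cm, Ddim, Fm, Ab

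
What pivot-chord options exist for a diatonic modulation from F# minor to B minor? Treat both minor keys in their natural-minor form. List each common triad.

F#m, A, Bm, D

Triads in F# minor (natural minor): F# minor (i), G# diminished (ii°), A major (III), B minor (iv), C# minor (v), D major (VI), E major (VII).
Triads in B minor (natural minor): B minor (i), C# diminished (ii°), D major (III), E minor (iv), F# minor (v), G major (VI), A major (VII).
Shared triads with their functions: F# minor (i in F# minor, v in B minor); A major (III in F# minor, VII in B minor); B minor (iv in F# minor, i in B minor); D major (VI in F# minor, III in B minor).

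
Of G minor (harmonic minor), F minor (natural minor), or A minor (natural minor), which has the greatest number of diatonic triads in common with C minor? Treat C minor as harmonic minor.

Triads of C minor (harmonic minor): Cm (i), Ddim (ii°), Ebaug (III+), Fm (iv), G (V), Ab (VI), Bdim (vii°).
G minor (harmonic minor) shares 1: Cm.
F minor (natural minor) shares 3: Cm, Fm, Ab.
A minor (natural minor) shares 2: G, Bdim.
The most common triads (3) are shared with F minor.

F minor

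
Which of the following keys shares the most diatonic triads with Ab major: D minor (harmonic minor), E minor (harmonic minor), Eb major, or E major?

Triads of Ab major: Ab major (I), Bb minor (ii), C minor (iii), Db major (IV), Eb major (V), F minor (vi), G diminished (vii°).
D minor (harmonic minor) shares 0: none.
E minor (harmonic minor) shares 0: none.
Eb major shares 4: Ab, Cm, Eb, Fm.
E major shares 0: none.
The most common triads (4) are shared with Eb major.

Eb major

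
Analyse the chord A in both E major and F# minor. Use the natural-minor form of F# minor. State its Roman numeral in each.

The scale of E major is E F# G# A B C# D#; A is degree 4, and the triad built there (A-C#-E) is major, so it is IV.
The scale of F# minor (natural minor) is F# G# A B C# D E; A is degree 3, and the triad built there (A-C#-E) is major, so it is III.

IV in E major; III in F# minor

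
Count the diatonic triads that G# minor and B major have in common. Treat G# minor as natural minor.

7

Diatonic triads of G# minor (natural minor): G# minor (i), A# diminished (ii°), B major (III), C# minor (iv), D# minor (v), E major (VI), F# major (VII).
Diatonic triads of B major: B major (I), C# minor (ii), D# minor (iii), E major (IV), F# major (V), G# minor (vi), A# diminished (vii°).
Matching root and quality in both lists: G# minor, A# diminished, B major, C# minor, D# minor, E major, F# major.
That gives 7 common triads.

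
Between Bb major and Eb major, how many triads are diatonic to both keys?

Diatonic triads of Bb major: Bb major (I), C minor (ii), D minor (iii), Eb major (IV), F major (V), G minor (vi), A diminished (vii°).
Diatonic triads of Eb major: Eb major (I), F minor (ii), G minor (iii), Ab major (IV), Bb major (V), C minor (vi), D diminished (vii°).
Matching root and quality in both lists: Bb major, C minor, Eb major, G minor.
That gives 4 common triads.

4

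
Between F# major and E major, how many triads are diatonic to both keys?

2

Diatonic triads of F# major: F# (I), G#m (ii), A#m (iii), B (IV), C# (V), D#m (vi), E#dim (vii°).
Diatonic triads of E major: E (I), F#m (ii), G#m (iii), A (IV), B (V), C#m (vi), D#dim (vii°).
Matching root and quality in both lists: G#m, B.
That gives 2 common triads.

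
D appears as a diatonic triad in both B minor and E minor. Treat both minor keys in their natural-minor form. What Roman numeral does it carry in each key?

The scale of B minor (natural minor) is B C# D E F# G A; D is degree 3, and the triad built there (D-F#-A) is major, so it is III.
The scale of E minor (natural minor) is E F# G A B C D; D is degree 7, and the triad built there (D-F#-A) is major, so it is VII.

III in B minor; VII in E minor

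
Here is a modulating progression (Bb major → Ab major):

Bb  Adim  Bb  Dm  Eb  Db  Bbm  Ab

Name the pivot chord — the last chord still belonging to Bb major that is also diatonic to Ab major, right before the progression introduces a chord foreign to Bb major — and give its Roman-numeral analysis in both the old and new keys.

Chords diatonic to Bb major: Bb, Cm, Dm, Eb, F, Gm, Adim.
Reading the progression, the first chord not in that set is Db, so the modulation leaves Bb major there.
The chord immediately before Db is Eb, which is diatonic to both keys: IV in Bb major and V in Ab major.

Eb — IV in Bb major, V in Ab major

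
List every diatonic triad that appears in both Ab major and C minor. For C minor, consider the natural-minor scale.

Ab, Cm, Eb, Fm

Triads in Ab major: Ab (I), Bbm (ii), Cm (iii), Db (IV), Eb (V), Fm (vi), Gdim (vii°).
Triads in C minor (natural minor): Cm (i), Ddim (ii°), Eb (III), Fm (iv), Gm (v), Ab (VI), Bb (VII).
Shared triads with their functions: Ab (I in Ab major, VI in C minor); Cm (iii in Ab major, i in C minor); Eb (V in Ab major, III in C minor); Fm (vi in Ab major, iv in C minor).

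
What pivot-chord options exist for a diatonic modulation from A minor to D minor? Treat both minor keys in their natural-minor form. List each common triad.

Triads in A minor (natural minor): A minor (i), B diminished (ii°), C major (III), D minor (iv), E minor (v), F major (VI), G major (VII).
Triads in D minor (natural minor): D minor (i), E diminished (ii°), F major (III), G minor (iv), A minor (v), B♭ major (VI), C major (VII).
Shared triads with their functions: A minor (i in A minor, v in D minor); C major (III in A minor, VII in D minor); D minor (iv in A minor, i in D minor); F major (VI in A minor, III in D minor).

Am, C, Dm, F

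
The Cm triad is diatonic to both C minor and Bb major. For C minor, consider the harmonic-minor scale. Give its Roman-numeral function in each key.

i in C minor; ii in Bb major

The scale of C minor (harmonic minor) is C D Eb F G Ab B; C is degree 1, and the triad built there (C-Eb-G) is minor, so it is i.
The scale of Bb major is Bb C D Eb F G A; C is degree 2, and the triad built there (C-Eb-G) is minor, so it is ii.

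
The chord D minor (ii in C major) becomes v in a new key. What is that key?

G minor

The numeral v denotes a minor triad on scale degree 5. With D on degree 5, the tonic of the new key is G.
Degree 5 carries a minor triad in natural-minor keys, so the destination is G minor.
Check: the diatonic triads of G minor (natural minor) are Gm (i), Adim (ii°), Bb (III), Cm (iv), Dm (v), Eb (VI), F (VII) — D minor is indeed v.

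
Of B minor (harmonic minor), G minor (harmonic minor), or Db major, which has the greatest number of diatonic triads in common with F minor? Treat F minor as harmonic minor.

Db major

Triads of F minor (harmonic minor): Fm (i), Gdim (ii°), Abaug (III+), Bbm (iv), C (V), Db (VI), Edim (vii°).
B minor (harmonic minor) shares 0: none.
G minor (harmonic minor) shares 0: none.
Db major shares 3: Fm, Bbm, Db.
The most common triads (3) are shared with Db major.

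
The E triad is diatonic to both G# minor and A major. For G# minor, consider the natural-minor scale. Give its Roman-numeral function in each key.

VI in G# minor; V in A major

The scale of G# minor (natural minor) is G# A# B C# D# E F#; E is degree 6, and the triad built there (E-G#-B) is major, so it is VI.
The scale of A major is A B C# D E F# G#; E is degree 5, and the triad built there (E-G#-B) is major, so it is V.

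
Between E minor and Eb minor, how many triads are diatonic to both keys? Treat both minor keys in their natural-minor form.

0

Diatonic triads of E minor (natural minor): E minor (i), F# diminished (ii°), G major (III), A minor (iv), B minor (v), C major (VI), D major (VII).
Diatonic triads of Eb minor (natural minor): Eb minor (i), F diminished (ii°), Gb major (III), Ab minor (iv), Bb minor (v), Cb major (VI), Db major (VII).
No triad has the same root and quality in both keys.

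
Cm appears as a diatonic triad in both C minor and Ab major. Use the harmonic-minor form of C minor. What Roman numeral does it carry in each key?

i in C minor; iii in Ab major

The scale of C minor (harmonic minor) is C D Eb F G Ab B; C is degree 1, and the triad built there (C-Eb-G) is minor, so it is i.
The scale of Ab major is Ab Bb C Db Eb F G; C is degree 3, and the triad built there (C-Eb-G) is minor, so it is iii.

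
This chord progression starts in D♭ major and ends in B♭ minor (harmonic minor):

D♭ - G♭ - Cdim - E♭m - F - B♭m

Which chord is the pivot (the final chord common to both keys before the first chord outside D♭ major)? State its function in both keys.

Chords diatonic to D♭ major: D♭, E♭m, Fm, G♭, A♭, B♭m, Cdim.
Reading the progression, the first chord not in that set is F, so the modulation leaves D♭ major there.
The chord immediately before F is E♭m, which is diatonic to both keys: ii in D♭ major and iv in B♭ minor.

E♭m — ii in D♭ major, iv in B♭ minor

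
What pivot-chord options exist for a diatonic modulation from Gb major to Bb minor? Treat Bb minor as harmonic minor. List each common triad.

Triads in Gb major: Gb major (I), Ab minor (ii), Bb minor (iii), Cb major (IV), Db major (V), Eb minor (vi), F diminished (vii°).
Triads in Bb minor (harmonic minor): Bb minor (i), C diminished (ii°), Db augmented (III+), Eb minor (iv), F major (V), Gb major (VI), A diminished (vii°).
Shared triads with their functions: Gb major (I in Gb major, VI in Bb minor); Bb minor (iii in Gb major, i in Bb minor); Eb minor (vi in Gb major, iv in Bb minor).

Gb, Bbm, Ebm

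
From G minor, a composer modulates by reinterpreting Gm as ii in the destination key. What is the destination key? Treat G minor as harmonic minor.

F major

The numeral ii denotes a minor triad on scale degree 2. With G on degree 2, the tonic of the new key is F.
Degree 2 carries a minor triad in major keys, so the destination is F major.
Check: the diatonic triads of F major are F (I), Gm (ii), Am (iii), Bb (IV), C (V), Dm (vi), Edim (vii°) — Gm is indeed ii.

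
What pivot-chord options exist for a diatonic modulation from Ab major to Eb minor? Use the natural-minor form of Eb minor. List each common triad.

Bbm, Db

Triads in Ab major: Ab (I), Bbm (ii), Cm (iii), Db (IV), Eb (V), Fm (vi), Gdim (vii°).
Triads in Eb minor (natural minor): Ebm (i), Fdim (ii°), Gb (III), Abm (iv), Bbm (v), Cb (VI), Db (VII).
Shared triads with their functions: Bbm (ii in Ab major, v in Eb minor); Db (IV in Ab major, VII in Eb minor).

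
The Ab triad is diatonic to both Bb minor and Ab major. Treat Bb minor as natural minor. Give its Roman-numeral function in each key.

The scale of Bb minor (natural minor) is Bb C Db Eb F Gb Ab; Ab is degree 7, and the triad built there (Ab-C-Eb) is major, so it is VII.
The scale of Ab major is Ab Bb C Db Eb F G; Ab is degree 1, and the triad built there (Ab-C-Eb) is major, so it is I.

VII in Bb minor; I in Ab major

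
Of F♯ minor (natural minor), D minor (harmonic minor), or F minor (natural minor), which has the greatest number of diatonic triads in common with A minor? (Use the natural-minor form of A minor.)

Triads of A minor (natural minor): Am (i), Bdim (ii°), C (III), Dm (iv), Em (v), F (VI), G (VII).
F♯ minor (natural minor) shares 0: none.
D minor (harmonic minor) shares 1: Dm.
F minor (natural minor) shares 0: none.
The most common triads (1) are shared with D minor.

D minor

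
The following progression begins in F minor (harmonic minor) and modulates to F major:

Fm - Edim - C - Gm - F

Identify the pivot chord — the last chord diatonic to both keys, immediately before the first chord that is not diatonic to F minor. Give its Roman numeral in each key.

Chords diatonic to F minor: Fm, Gdim, A♭aug, B♭m, C, D♭, Edim.
Reading the progression, the first chord not in that set is Gm, so the modulation leaves F minor there.
The chord immediately before Gm is C, which is diatonic to both keys: V in F minor and V in F major.

C — V in F minor, V in F major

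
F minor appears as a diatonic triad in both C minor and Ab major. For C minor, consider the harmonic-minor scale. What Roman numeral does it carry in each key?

iv in C minor; vi in Ab major

The scale of C minor (harmonic minor) is C D Eb F G Ab B; F is degree 4, and the triad built there (F-Ab-C) is minor, so it is iv.
The scale of Ab major is Ab Bb C Db Eb F G; F is degree 6, and the triad built there (F-Ab-C) is minor, so it is vi.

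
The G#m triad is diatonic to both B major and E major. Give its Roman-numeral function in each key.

The scale of B major is B C# D# E F# G# A#; G# is degree 6, and the triad built there (G#-B-D#) is minor, so it is vi.
The scale of E major is E F# G# A B C# D#; G# is degree 3, and the triad built there (G#-B-D#) is minor, so it is iii.

vi in B major; iii in E major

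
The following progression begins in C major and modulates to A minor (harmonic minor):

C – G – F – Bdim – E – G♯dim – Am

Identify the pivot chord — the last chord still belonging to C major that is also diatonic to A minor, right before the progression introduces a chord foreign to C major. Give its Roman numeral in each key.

Chords diatonic to C major: C, Dm, Em, F, G, Am, Bdim.
Reading the progression, the first chord not in that set is E, so the modulation leaves C major there.
The chord immediately before E is Bdim, which is diatonic to both keys: vii° in C major and ii° in A minor.

Bdim — vii° in C major, ii° in A minor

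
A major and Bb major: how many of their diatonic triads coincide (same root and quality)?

Diatonic triads of A major: A (I), Bm (ii), C#m (iii), D (IV), E (V), F#m (vi), G#dim (vii°).
Diatonic triads of Bb major: Bb (I), Cm (ii), Dm (iii), Eb (IV), F (V), Gm (vi), Adim (vii°).
No triad has the same root and quality in both keys.

0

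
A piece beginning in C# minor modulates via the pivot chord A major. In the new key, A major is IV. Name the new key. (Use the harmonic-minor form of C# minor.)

E major

The numeral IV denotes a major triad on scale degree 4. With A on degree 4, the tonic of the new key is E.
Degree 4 carries a major triad in major keys, so the destination is E major.
Check: the diatonic triads of E major are E (I), F#m (ii), G#m (iii), A (IV), B (V), C#m (vi), D#dim (vii°) — A major is indeed IV.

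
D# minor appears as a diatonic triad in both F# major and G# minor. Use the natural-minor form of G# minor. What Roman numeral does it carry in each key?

The scale of F# major is F# G# A# B C# D# E#; D# is degree 6, and the triad built there (D#-F#-A#) is minor, so it is vi.
The scale of G# minor (natural minor) is G# A# B C# D# E F#; D# is degree 5, and the triad built there (D#-F#-A#) is minor, so it is v.

vi in F# major; v in G# minor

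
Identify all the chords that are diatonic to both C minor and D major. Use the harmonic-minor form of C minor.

Triads in C minor (harmonic minor): Cm (i), Ddim (ii°), Ebaug (III+), Fm (iv), G (V), Ab (VI), Bdim (vii°).
Triads in D major: D (I), Em (ii), F#m (iii), G (IV), A (V), Bm (vi), C#dim (vii°).
Shared triads with their functions: G (V in C minor, IV in D major).

G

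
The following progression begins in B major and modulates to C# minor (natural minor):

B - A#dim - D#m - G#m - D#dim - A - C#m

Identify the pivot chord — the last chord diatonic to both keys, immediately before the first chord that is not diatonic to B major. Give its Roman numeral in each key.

G#m — vi in B major, v in C# minor

Chords diatonic to B major: B, C#m, D#m, E, F#, G#m, A#dim.
Reading the progression, the first chord not in that set is D#dim, so the modulation leaves B major there.
The chord immediately before D#dim is G#m, which is diatonic to both keys: vi in B major and v in C# minor.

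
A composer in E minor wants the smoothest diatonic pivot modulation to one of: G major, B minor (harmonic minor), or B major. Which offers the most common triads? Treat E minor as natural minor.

G major

Triads of E minor (natural minor): E minor (i), F# diminished (ii°), G major (III), A minor (iv), B minor (v), C major (VI), D major (VII).
G major shares 7: Em, F#dim, G, Am, Bm, C, D.
B minor (harmonic minor) shares 3: Em, G, Bm.
B major shares 0: none.
The most common triads (7) are shared with G major.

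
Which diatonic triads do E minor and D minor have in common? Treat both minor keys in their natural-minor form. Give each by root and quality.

Am, C

Triads in E minor (natural minor): Em (i), F#dim (ii°), G (III), Am (iv), Bm (v), C (VI), D (VII).
Triads in D minor (natural minor): Dm (i), Edim (ii°), F (III), Gm (iv), Am (v), Bb (VI), C (VII).
Shared triads with their functions: Am (iv in E minor, v in D minor); C (VI in E minor, VII in D minor).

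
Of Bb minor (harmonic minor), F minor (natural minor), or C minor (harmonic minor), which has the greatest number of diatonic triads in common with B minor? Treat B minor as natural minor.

Triads of B minor (natural minor): Bm (i), C#dim (ii°), D (III), Em (iv), F#m (v), G (VI), A (VII).
Bb minor (harmonic minor) shares 0: none.
F minor (natural minor) shares 0: none.
C minor (harmonic minor) shares 1: G.
The most common triads (1) are shared with C minor.

C minor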